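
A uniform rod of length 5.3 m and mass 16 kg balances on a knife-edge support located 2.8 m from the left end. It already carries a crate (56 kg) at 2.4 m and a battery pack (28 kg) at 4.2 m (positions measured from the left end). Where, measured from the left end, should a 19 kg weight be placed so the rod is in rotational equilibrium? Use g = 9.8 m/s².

Choose the knife-edge support (at 2.8 m from the left end) as the axis so the support reaction has zero arm there.
Beam weight: 16 × 9.8 = 156.8 N down at 2.65 m → arm 0.15 m, τ = 156.8 × 0.15 = 23.52 N·m counterclockwise.
Crate: 56 × 9.8 = 548.8 N down at 2.4 m → arm 0.4 m, τ = 548.8 × 0.4 = 219.5 N·m counterclockwise.
Battery pack: 28 × 9.8 = 274.4 N down at 4.2 m → arm 1.4 m, τ = 274.4 × 1.4 = 384.2 N·m clockwise.
Net moment of existing loads = 141.2 N·m clockwise.
The weight weighs 19 × 9.8 = 186.2 N and must supply an equal counterclockwise moment, so its lever arm about the knife-edge support is 141.2 / 186.2 = 0.758 m.
That puts it at 2.8 − 0.758 = 2.04 m from the left end.

x ≈ 2.04 m from the left end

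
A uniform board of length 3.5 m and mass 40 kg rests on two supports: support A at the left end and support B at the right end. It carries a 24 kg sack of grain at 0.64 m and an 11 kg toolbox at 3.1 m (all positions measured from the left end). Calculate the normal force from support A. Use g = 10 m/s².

Choose support B as the axis so its reaction then has zero moment arm.
Beam weight: 40 × 10 = 400 N down at 1.75 m → arm 1.75 m, τ = 400 × 1.75 = 700 N·m counterclockwise.
Sack of grain: 24 × 10 = 240 N down at 0.64 m → arm 2.86 m, τ = 240 × 2.86 = 686.4 N·m counterclockwise.
Toolbox: 11 × 10 = 110 N down at 3.1 m → arm 0.4 m, τ = 110 × 0.4 = 44 N·m counterclockwise.
Net load moment about support B = 1430 N·m counterclockwise.
Reaction R at support A is upward at 0 m, arm 3.5 m → moment R × 3.5 clockwise.
Balancing moments: R × 3.5 = 1430, giving R = 409 N.

R_A ≈ 409 N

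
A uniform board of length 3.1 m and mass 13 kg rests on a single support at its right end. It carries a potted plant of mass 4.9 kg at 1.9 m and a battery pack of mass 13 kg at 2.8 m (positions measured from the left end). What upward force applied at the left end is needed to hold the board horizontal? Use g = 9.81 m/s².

F ≈ 94.7 N

Sum moments about the right end (the unknown pivot reaction has zero arm there).
Beam weight: 13 × 9.81 = 127.5 N down at 1.55 m → arm 1.55 m, τ = 127.5 × 1.55 = 197.6 N·m counterclockwise.
Potted plant: 4.9 × 9.81 = 48.07 N down at 1.9 m → arm 1.2 m, τ = 48.07 × 1.2 = 57.68 N·m counterclockwise.
Battery pack: 13 × 9.81 = 127.5 N down at 2.8 m → arm 0.3 m, τ = 127.5 × 0.3 = 38.25 N·m counterclockwise.
Net moment of the loads = 293.5 N·m counterclockwise.
The upward force F acts at the left end, arm 3.1 m, giving F × 3.1 clockwise.
For rotational equilibrium, F × 3.1 = 293.5, so F = 293.5 / 3.1 = 94.7 N.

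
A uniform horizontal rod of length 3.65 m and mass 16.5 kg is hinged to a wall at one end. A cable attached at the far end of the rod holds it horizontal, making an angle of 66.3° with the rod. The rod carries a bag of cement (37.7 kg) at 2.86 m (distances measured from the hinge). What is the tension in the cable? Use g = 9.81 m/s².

T ≈ 405 N

Taking torques about the hinge:
Beam weight: 16.5 × 9.81 = 161.9 N down at 1.825 m → arm 1.825 m, τ = 161.9 × 1.825 = 295.5 N·m clockwise.
Bag of cement: 37.7 × 9.81 = 369.8 N down at 2.86 m → arm 2.86 m, τ = 369.8 × 2.86 = 1058 N·m clockwise.
Total clockwise load moment = 1354 N·m.
The cable tension T acts at 3.65 m; only its component perpendicular to the rod, T sinθ, produces torque. sin 66.3° = 0.9157.
Balancing moments: T × 3.65 × 0.9157 = 1354, giving T = 1354 / 3.342 = 405 N.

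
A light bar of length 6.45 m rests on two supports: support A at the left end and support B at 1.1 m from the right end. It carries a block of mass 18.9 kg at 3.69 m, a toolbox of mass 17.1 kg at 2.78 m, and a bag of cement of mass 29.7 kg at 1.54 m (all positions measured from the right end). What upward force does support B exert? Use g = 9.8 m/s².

R_B ≈ 478 N

Sum moments about support A (its reaction then has zero moment arm).
Block: 18.9 × 9.8 = 185.2 N down at 3.69 m → arm 2.76 m, τ = 185.2 × 2.76 = 511.2 N·m clockwise.
Toolbox: 17.1 × 9.8 = 167.6 N down at 2.78 m → arm 3.67 m, τ = 167.6 × 3.67 = 615.1 N·m clockwise.
Bag of cement: 29.7 × 9.8 = 291.1 N down at 1.54 m → arm 4.91 m, τ = 291.1 × 4.91 = 1429 N·m clockwise.
Net load moment about support A = 2555 N·m clockwise.
Reaction R at support B is upward at 1.1 m, arm 5.35 m → moment R × 5.35 counterclockwise.
Στ = 0 ⇒ R × 5.35 = 2555 ⇒ R = 478 N.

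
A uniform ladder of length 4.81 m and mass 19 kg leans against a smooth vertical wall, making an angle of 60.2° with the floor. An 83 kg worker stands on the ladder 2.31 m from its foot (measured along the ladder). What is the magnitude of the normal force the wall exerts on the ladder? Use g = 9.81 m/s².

Take moments about the foot of the ladder.
Ladder weight 19×9.81 = 186.4 N acts at 2.405 m along the ladder; its horizontal arm is 2.405·cos60.2° = 1.195 m → τ = 222.7 N·m clockwise.
Worker: 83×9.81 = 814.2 N at 2.31 m → arm 1.148 m → τ = 934.7 N·m clockwise.
Wall normal N acts horizontally at the top; its moment arm is the height L sinθ = 4.81·sin60.2° = 4.174 m, counterclockwise.
Setting net torque to zero: N × 4.174 = 1157 → N = 277 N.

N_wall ≈ 277 N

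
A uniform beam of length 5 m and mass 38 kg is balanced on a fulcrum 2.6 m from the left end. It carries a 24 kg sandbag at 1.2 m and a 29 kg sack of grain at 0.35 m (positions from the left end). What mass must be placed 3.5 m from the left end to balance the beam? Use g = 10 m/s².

Taking torques about the fulcrum (at 2.6 m from the left end):
Beam weight: 38 × 10 = 380 N down at 2.5 m → arm 0.1 m, τ = 380 × 0.1 = 38 N·m counterclockwise.
Sandbag: 24 × 10 = 240 N down at 1.2 m → arm 1.4 m, τ = 240 × 1.4 = 336 N·m counterclockwise.
Sack of grain: 29 × 10 = 290 N down at 0.35 m → arm 2.25 m, τ = 290 × 2.25 = 652.5 N·m counterclockwise.
Net moment of known loads = 1026 N·m counterclockwise.
An unknown mass m at 3.5 m has arm 0.9 m; its moment is m·g·0.9 clockwise.
Στ = 0 ⇒ m × 10 × 0.9 = 1026 ⇒ m = 1026 / (10 × 0.9) = 114 kg.

m ≈ 114 kg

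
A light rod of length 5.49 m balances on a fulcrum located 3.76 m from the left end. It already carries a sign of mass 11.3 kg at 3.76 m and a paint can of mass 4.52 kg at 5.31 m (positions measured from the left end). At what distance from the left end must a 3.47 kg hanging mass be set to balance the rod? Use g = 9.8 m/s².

About the fulcrum (at 3.76 m from the left end):
Sign: acts at the fulcrum, moment arm 0 → no torque.
Paint can: 4.52 × 9.8 = 44.3 N down at 5.31 m → arm 1.55 m, τ = 44.3 × 1.55 = 68.66 N·m clockwise.
Net moment of existing loads = 68.66 N·m clockwise.
The hanging mass weighs 3.47 × 9.8 = 34.01 N and must supply an equal counterclockwise moment, so its lever arm about the fulcrum is 68.66 / 34.01 = 2.02 m.
That puts it at 3.76 − 2.02 = 1.74 m from the left end.

x ≈ 1.74 m from the left end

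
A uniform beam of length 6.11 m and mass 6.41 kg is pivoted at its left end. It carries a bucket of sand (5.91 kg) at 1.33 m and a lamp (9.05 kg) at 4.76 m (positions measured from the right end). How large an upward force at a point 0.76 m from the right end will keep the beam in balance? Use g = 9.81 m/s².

Take moments about the left end.
Beam weight: 6.41 × 9.81 = 62.88 N down at 3.055 m → arm 3.055 m, τ = 62.88 × 3.055 = 192.1 N·m clockwise.
Bucket of sand: 5.91 × 9.81 = 57.98 N down at 1.33 m → arm 4.78 m, τ = 57.98 × 4.78 = 277.1 N·m clockwise.
Lamp: 9.05 × 9.81 = 88.78 N down at 4.76 m → arm 1.35 m, τ = 88.78 × 1.35 = 119.9 N·m clockwise.
Net moment of the loads = 589.1 N·m clockwise.
The upward force F acts at a point 0.76 m from the right end, arm 5.35 m, giving F × 5.35 counterclockwise.
For rotational equilibrium, F × 5.35 = 589.1, so F = 589.1 / 5.35 = 110 N.

F ≈ 110 N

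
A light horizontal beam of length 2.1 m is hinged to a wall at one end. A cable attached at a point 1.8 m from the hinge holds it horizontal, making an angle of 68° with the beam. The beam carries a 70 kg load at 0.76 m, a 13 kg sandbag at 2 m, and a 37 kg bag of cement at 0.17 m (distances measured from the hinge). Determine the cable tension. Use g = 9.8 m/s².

T ≈ 502 N

About the hinge:
Load: 70 × 9.8 = 686 N down at 0.76 m → arm 0.76 m, τ = 686 × 0.76 = 521.4 N·m clockwise.
Sandbag: 13 × 9.8 = 127.4 N down at 2 m → arm 2 m, τ = 127.4 × 2 = 254.8 N·m clockwise.
Bag of cement: 37 × 9.8 = 362.6 N down at 0.17 m → arm 0.17 m, τ = 362.6 × 0.17 = 61.64 N·m clockwise.
Total clockwise load moment = 837.8 N·m.
The cable tension T acts at 1.8 m; only its component perpendicular to the beam, T sinθ, produces torque. sin 68° = 0.9272.
For rotational equilibrium, T × 1.8 × 0.9272 = 837.8, so T = 837.8 / 1.669 = 502 N.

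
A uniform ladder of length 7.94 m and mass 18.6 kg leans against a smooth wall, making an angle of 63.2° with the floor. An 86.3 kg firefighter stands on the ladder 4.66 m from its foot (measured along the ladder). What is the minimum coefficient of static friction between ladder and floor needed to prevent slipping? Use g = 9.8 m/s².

μ_min ≈ 0.289

Taking torques about the foot of the ladder:
Ladder weight 18.6×9.8 = 182.3 N acts at 3.97 m along the ladder; its horizontal arm is 3.97·cos63.2° = 1.79 m → τ = 326.3 N·m clockwise.
Firefighter: 86.3×9.8 = 845.7 N at 4.66 m → arm 2.101 m → τ = 1777 N·m clockwise.
Wall normal N acts horizontally at the top; its moment arm is the height L sinθ = 7.94·sin63.2° = 7.087 m, counterclockwise.
For rotational equilibrium, N × 7.087 = 2103, so N = 296.7 N.
ΣFx = 0 ⇒ f = N_wall = 296.7 N. ΣFy = 0 ⇒ N_floor = 1028 N.
μ_min = f / N_floor = 296.7 / 1028 = 0.289.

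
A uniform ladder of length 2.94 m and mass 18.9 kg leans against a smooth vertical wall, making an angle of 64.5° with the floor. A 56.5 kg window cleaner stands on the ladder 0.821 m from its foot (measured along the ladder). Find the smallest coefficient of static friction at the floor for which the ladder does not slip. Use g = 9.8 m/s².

Taking torques about the foot of the ladder:
Ladder weight 18.9×9.8 = 185.2 N acts at 1.47 m along the ladder; its horizontal arm is 1.47·cos64.5° = 0.6329 m → τ = 117.2 N·m clockwise.
Window cleaner: 56.5×9.8 = 553.7 N at 0.821 m → arm 0.3534 m → τ = 195.7 N·m clockwise.
Wall normal N acts horizontally at the top; its moment arm is the height L sinθ = 2.94·sin64.5° = 2.654 m, counterclockwise.
Balancing moments: N × 2.654 = 312.9, giving N = 117.9 N.
ΣFx = 0 ⇒ f = N_wall = 117.9 N. ΣFy = 0 ⇒ N_floor = 738.9 N.
μ_min = f / N_floor = 117.9 / 738.9 = 0.16.

μ_min ≈ 0.16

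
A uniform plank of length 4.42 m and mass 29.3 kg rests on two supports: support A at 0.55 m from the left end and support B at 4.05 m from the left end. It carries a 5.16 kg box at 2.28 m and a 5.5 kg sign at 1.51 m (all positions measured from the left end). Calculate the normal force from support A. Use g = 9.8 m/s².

Sum moments about support B (its reaction then has zero moment arm).
Beam weight: 29.3 × 9.8 = 287.1 N down at 2.21 m → arm 1.84 m, τ = 287.1 × 1.84 = 528.3 N·m counterclockwise.
Box: 5.16 × 9.8 = 50.57 N down at 2.28 m → arm 1.77 m, τ = 50.57 × 1.77 = 89.51 N·m counterclockwise.
Sign: 5.5 × 9.8 = 53.9 N down at 1.51 m → arm 2.54 m, τ = 53.9 × 2.54 = 136.9 N·m counterclockwise.
Net load moment about support B = 754.7 N·m counterclockwise.
Reaction R at support A is upward at 0.55 m, arm 3.5 m → moment R × 3.5 clockwise.
Balancing moments: R × 3.5 = 754.7, giving R = 216 N.

R_A ≈ 216 N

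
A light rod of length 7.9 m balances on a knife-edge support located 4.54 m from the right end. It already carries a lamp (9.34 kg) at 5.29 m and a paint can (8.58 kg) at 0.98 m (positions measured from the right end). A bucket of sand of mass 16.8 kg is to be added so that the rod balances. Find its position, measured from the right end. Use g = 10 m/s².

x ≈ 5.94 m from the right end

Choose the knife-edge support (at 4.54 m from the right end) as the axis so the support reaction has zero arm there.
Lamp: 9.34 × 10 = 93.4 N down at 5.29 m → arm 0.75 m, τ = 93.4 × 0.75 = 70.05 N·m counterclockwise.
Paint can: 8.58 × 10 = 85.8 N down at 0.98 m → arm 3.56 m, τ = 85.8 × 3.56 = 305.4 N·m clockwise.
Net moment of existing loads = 235.3 N·m clockwise.
The bucket of sand weighs 16.8 × 10 = 168 N and must supply an equal counterclockwise moment, so its lever arm about the knife-edge support is 235.3 / 168 = 1.4 m.
That puts it at 4.54 + 1.4 = 5.94 m from the right end.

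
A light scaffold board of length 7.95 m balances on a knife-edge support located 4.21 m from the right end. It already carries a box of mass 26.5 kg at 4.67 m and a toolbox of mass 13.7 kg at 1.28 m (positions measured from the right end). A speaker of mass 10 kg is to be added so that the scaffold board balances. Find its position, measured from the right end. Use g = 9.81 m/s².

Taking torques about the knife-edge support (at 4.21 m from the right end):
Box: 26.5 × 9.81 = 260 N down at 4.67 m → arm 0.46 m, τ = 260 × 0.46 = 119.6 N·m counterclockwise.
Toolbox: 13.7 × 9.81 = 134.4 N down at 1.28 m → arm 2.93 m, τ = 134.4 × 2.93 = 393.8 N·m clockwise.
Net moment of existing loads = 274.2 N·m clockwise.
The speaker weighs 10 × 9.81 = 98.1 N and must supply an equal counterclockwise moment, so its lever arm about the knife-edge support is 274.2 / 98.1 = 2.8 m.
That puts it at 4.21 + 2.8 = 7.01 m from the right end.

x ≈ 7.01 m from the right end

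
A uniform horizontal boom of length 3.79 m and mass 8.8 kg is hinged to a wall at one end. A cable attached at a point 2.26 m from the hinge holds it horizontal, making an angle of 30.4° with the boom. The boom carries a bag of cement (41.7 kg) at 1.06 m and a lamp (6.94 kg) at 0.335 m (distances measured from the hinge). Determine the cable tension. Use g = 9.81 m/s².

About the hinge:
Beam weight: 8.8 × 9.81 = 86.33 N down at 1.895 m → arm 1.895 m, τ = 86.33 × 1.895 = 163.6 N·m clockwise.
Bag of cement: 41.7 × 9.81 = 409.1 N down at 1.06 m → arm 1.06 m, τ = 409.1 × 1.06 = 433.6 N·m clockwise.
Lamp: 6.94 × 9.81 = 68.08 N down at 0.335 m → arm 0.335 m, τ = 68.08 × 0.335 = 22.81 N·m clockwise.
Total clockwise load moment = 620 N·m.
The cable tension T acts at 2.26 m; only its component perpendicular to the boom, T sinθ, produces torque. sin 30.4° = 0.506.
Balancing moments: T × 2.26 × 0.506 = 620, giving T = 620 / 1.144 = 542 N.

T ≈ 542 N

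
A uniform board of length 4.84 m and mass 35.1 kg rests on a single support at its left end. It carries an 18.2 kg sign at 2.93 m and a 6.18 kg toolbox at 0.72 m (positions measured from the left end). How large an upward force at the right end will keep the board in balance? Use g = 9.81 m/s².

About the left end:
Beam weight: 35.1 × 9.81 = 344.3 N down at 2.42 m → arm 2.42 m, τ = 344.3 × 2.42 = 833.2 N·m clockwise.
Sign: 18.2 × 9.81 = 178.5 N down at 2.93 m → arm 2.93 m, τ = 178.5 × 2.93 = 523 N·m clockwise.
Toolbox: 6.18 × 9.81 = 60.63 N down at 0.72 m → arm 0.72 m, τ = 60.63 × 0.72 = 43.65 N·m clockwise.
Net moment of the loads = 1400 N·m clockwise.
The upward force F acts at the right end, arm 4.84 m, giving F × 4.84 counterclockwise.
Στ = 0 ⇒ F × 4.84 = 1400 ⇒ F = 1400 / 4.84 = 289 N.

F ≈ 289 N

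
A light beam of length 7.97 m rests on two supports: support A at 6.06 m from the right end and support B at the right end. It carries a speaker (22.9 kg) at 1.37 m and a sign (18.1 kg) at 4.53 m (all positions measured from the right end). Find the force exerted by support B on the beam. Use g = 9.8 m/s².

R_B ≈ 218 N

About support A:
Speaker: 22.9 × 9.8 = 224.4 N down at 1.37 m → arm 4.69 m, τ = 224.4 × 4.69 = 1052 N·m clockwise.
Sign: 18.1 × 9.8 = 177.4 N down at 4.53 m → arm 1.53 m, τ = 177.4 × 1.53 = 271.4 N·m clockwise.
Net load moment about support A = 1323 N·m clockwise.
Reaction R at support B is upward at 0 m, arm 6.06 m → moment R × 6.06 counterclockwise.
Στ = 0 ⇒ R × 6.06 = 1323 ⇒ R = 218 N.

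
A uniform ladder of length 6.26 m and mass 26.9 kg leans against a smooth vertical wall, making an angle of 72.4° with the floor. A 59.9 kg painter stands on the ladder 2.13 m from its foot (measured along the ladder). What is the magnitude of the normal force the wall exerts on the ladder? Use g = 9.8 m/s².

About the foot of the ladder:
Ladder weight 26.9×9.8 = 263.6 N acts at 3.13 m along the ladder; its horizontal arm is 3.13·cos72.4° = 0.9464 m → τ = 249.5 N·m clockwise.
Painter: 59.9×9.8 = 587 N at 2.13 m → arm 0.644 m → τ = 378 N·m clockwise.
Wall normal N acts horizontally at the top; its moment arm is the height L sinθ = 6.26·sin72.4° = 5.967 m, counterclockwise.
Στ = 0 ⇒ N × 5.967 = 627.5 ⇒ N = 105 N.

N_wall ≈ 105 N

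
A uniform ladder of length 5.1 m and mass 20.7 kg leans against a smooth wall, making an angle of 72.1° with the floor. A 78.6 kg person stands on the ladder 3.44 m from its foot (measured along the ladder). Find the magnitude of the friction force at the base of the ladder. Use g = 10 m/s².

f ≈ 205 N

Take moments about the foot of the ladder.
Ladder weight 20.7×10 = 207 N acts at 2.55 m along the ladder; its horizontal arm is 2.55·cos72.1° = 0.7838 m → τ = 162.2 N·m clockwise.
Person: 78.6×10 = 786 N at 3.44 m → arm 1.057 m → τ = 830.8 N·m clockwise.
Wall normal N acts horizontally at the top; its moment arm is the height L sinθ = 5.1·sin72.1° = 4.853 m, counterclockwise.
Στ = 0 ⇒ N × 4.853 = 993 ⇒ N = 205 N.
ΣFx = 0: friction at the foot balances the wall's push, so f = N_wall = 205 N.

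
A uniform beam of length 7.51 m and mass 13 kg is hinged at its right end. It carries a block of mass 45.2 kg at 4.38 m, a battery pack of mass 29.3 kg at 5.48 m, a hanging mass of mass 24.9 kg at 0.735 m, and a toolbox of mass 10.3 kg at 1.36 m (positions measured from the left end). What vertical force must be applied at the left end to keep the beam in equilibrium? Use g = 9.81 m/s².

About the right end:
Beam weight: 13 × 9.81 = 127.5 N down at 3.755 m → arm 3.755 m, τ = 127.5 × 3.755 = 478.8 N·m counterclockwise.
Block: 45.2 × 9.81 = 443.4 N down at 4.38 m → arm 3.13 m, τ = 443.4 × 3.13 = 1388 N·m counterclockwise.
Battery pack: 29.3 × 9.81 = 287.4 N down at 5.48 m → arm 2.03 m, τ = 287.4 × 2.03 = 583.4 N·m counterclockwise.
Hanging mass: 24.9 × 9.81 = 244.3 N down at 0.735 m → arm 6.775 m, τ = 244.3 × 6.775 = 1655 N·m counterclockwise.
Toolbox: 10.3 × 9.81 = 101 N down at 1.36 m → arm 6.15 m, τ = 101 × 6.15 = 621.2 N·m counterclockwise.
Net moment of the loads = 4726 N·m counterclockwise.
The upward force F acts at the left end, arm 7.51 m, giving F × 7.51 clockwise.
Setting net torque to zero: F × 7.51 = 4726 → F = 4726 / 7.51 = 629 N.

F ≈ 629 N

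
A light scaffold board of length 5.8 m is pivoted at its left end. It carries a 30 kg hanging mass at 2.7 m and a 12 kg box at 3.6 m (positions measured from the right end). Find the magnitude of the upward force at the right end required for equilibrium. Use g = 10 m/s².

F ≈ 206 N

Choose the left end as the axis so the unknown pivot reaction has zero arm there.
Hanging mass: 30 × 10 = 300 N down at 2.7 m → arm 3.1 m, τ = 300 × 3.1 = 930 N·m clockwise.
Box: 12 × 10 = 120 N down at 3.6 m → arm 2.2 m, τ = 120 × 2.2 = 264 N·m clockwise.
Net moment of the loads = 1194 N·m clockwise.
The upward force F acts at the right end, arm 5.8 m, giving F × 5.8 counterclockwise.
Setting net torque to zero: F × 5.8 = 1194 → F = 1194 / 5.8 = 206 N.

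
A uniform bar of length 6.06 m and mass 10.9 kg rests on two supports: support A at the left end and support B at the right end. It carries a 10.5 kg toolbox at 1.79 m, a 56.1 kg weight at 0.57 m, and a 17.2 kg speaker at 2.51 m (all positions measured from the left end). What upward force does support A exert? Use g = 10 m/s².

R_A ≈ 737 N

Taking torques about support B:
Beam weight: 10.9 × 10 = 109 N down at 3.03 m → arm 3.03 m, τ = 109 × 3.03 = 330.3 N·m counterclockwise.
Toolbox: 10.5 × 10 = 105 N down at 1.79 m → arm 4.27 m, τ = 105 × 4.27 = 448.3 N·m counterclockwise.
Weight: 56.1 × 10 = 561 N down at 0.57 m → arm 5.49 m, τ = 561 × 5.49 = 3080 N·m counterclockwise.
Speaker: 17.2 × 10 = 172 N down at 2.51 m → arm 3.55 m, τ = 172 × 3.55 = 610.6 N·m counterclockwise.
Net load moment about support B = 4469 N·m counterclockwise.
Reaction R at support A is upward at 0 m, arm 6.06 m → moment R × 6.06 clockwise.
For rotational equilibrium, R × 6.06 = 4469, so R = 737 N.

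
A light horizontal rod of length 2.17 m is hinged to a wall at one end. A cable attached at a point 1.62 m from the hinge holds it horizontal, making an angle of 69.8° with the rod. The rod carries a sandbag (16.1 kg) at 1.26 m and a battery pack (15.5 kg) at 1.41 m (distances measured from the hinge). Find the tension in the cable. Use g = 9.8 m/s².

T ≈ 272 N

Sum moments about the hinge (the unknown hinge reaction has zero arm there).
Sandbag: 16.1 × 9.8 = 157.8 N down at 1.26 m → arm 1.26 m, τ = 157.8 × 1.26 = 198.8 N·m clockwise.
Battery pack: 15.5 × 9.8 = 151.9 N down at 1.41 m → arm 1.41 m, τ = 151.9 × 1.41 = 214.2 N·m clockwise.
Total clockwise load moment = 413 N·m.
The cable tension T acts at 1.62 m; only its component perpendicular to the rod, T sinθ, produces torque. sin 69.8° = 0.9385.
For rotational equilibrium, T × 1.62 × 0.9385 = 413, so T = 413 / 1.52 = 272 N.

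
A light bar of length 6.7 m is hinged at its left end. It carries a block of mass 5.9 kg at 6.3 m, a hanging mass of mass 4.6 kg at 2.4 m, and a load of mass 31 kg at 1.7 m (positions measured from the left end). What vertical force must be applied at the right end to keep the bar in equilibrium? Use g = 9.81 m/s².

F ≈ 148 N

Take moments about the left end.
Block: 5.9 × 9.81 = 57.88 N down at 6.3 m → arm 6.3 m, τ = 57.88 × 6.3 = 364.6 N·m clockwise.
Hanging mass: 4.6 × 9.81 = 45.13 N down at 2.4 m → arm 2.4 m, τ = 45.13 × 2.4 = 108.3 N·m clockwise.
Load: 31 × 9.81 = 304.1 N down at 1.7 m → arm 1.7 m, τ = 304.1 × 1.7 = 517 N·m clockwise.
Net moment of the loads = 989.9 N·m clockwise.
The upward force F acts at the right end, arm 6.7 m, giving F × 6.7 counterclockwise.
Balancing moments: F × 6.7 = 989.9, giving F = 989.9 / 6.7 = 148 N.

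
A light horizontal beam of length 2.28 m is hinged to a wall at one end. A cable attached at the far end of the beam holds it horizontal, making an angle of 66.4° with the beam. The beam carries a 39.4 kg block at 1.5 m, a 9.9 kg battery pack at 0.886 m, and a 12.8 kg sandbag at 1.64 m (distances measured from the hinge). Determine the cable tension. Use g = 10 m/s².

Taking torques about the hinge:
Block: 39.4 × 10 = 394 N down at 1.5 m → arm 1.5 m, τ = 394 × 1.5 = 591 N·m clockwise.
Battery pack: 9.9 × 10 = 99 N down at 0.886 m → arm 0.886 m, τ = 99 × 0.886 = 87.71 N·m clockwise.
Sandbag: 12.8 × 10 = 128 N down at 1.64 m → arm 1.64 m, τ = 128 × 1.64 = 209.9 N·m clockwise.
Total clockwise load moment = 888.6 N·m.
The cable tension T acts at 2.28 m; only its component perpendicular to the beam, T sinθ, produces torque. sin 66.4° = 0.9164.
For rotational equilibrium, T × 2.28 × 0.9164 = 888.6, so T = 888.6 / 2.089 = 425 N.

T ≈ 425 N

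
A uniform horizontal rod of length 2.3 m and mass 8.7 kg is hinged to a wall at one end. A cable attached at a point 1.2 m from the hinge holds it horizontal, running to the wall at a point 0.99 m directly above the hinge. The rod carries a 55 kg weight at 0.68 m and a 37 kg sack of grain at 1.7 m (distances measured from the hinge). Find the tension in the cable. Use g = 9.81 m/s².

About the hinge:
Beam weight: 8.7 × 9.81 = 85.35 N down at 1.15 m → arm 1.15 m, τ = 85.35 × 1.15 = 98.15 N·m clockwise.
Weight: 55 × 9.81 = 539.6 N down at 0.68 m → arm 0.68 m, τ = 539.6 × 0.68 = 366.9 N·m clockwise.
Sack of grain: 37 × 9.81 = 363 N down at 1.7 m → arm 1.7 m, τ = 363 × 1.7 = 617.1 N·m clockwise.
Total clockwise load moment = 1082 N·m.
The cable tension T acts at 1.2 m; only its component perpendicular to the rod, T sinθ, produces torque. sinθ = h/√(h²+d²) = 0.99/√(0.99²+1.2²) = 0.6364.
Στ = 0 ⇒ T × 1.2 × 0.6364 = 1082 ⇒ T = 1082 / 0.7637 = 1420 N.

T ≈ 1420 N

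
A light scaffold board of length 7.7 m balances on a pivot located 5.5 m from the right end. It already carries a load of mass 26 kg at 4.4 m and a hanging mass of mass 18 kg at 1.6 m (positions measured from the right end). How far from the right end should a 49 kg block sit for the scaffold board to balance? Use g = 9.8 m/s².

x ≈ 7.52 m from the right end

Taking torques about the pivot (at 5.5 m from the right end):
Load: 26 × 9.8 = 254.8 N down at 4.4 m → arm 1.1 m, τ = 254.8 × 1.1 = 280.3 N·m clockwise.
Hanging mass: 18 × 9.8 = 176.4 N down at 1.6 m → arm 3.9 m, τ = 176.4 × 3.9 = 688 N·m clockwise.
Net moment of existing loads = 968.3 N·m clockwise.
The block weighs 49 × 9.8 = 480.2 N and must supply an equal counterclockwise moment, so its lever arm about the pivot is 968.3 / 480.2 = 2.02 m.
That puts it at 5.5 + 2.02 = 7.52 m from the right end.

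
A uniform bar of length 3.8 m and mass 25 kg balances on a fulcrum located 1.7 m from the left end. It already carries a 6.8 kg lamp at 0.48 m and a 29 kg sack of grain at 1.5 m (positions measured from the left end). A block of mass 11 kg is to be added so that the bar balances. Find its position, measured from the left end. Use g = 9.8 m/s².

Sum moments about the fulcrum (at 1.7 m from the left end) (the support reaction has zero arm there).
Beam weight: 25 × 9.8 = 245 N down at 1.9 m → arm 0.2 m, τ = 245 × 0.2 = 49 N·m clockwise.
Lamp: 6.8 × 9.8 = 66.64 N down at 0.48 m → arm 1.22 m, τ = 66.64 × 1.22 = 81.3 N·m counterclockwise.
Sack of grain: 29 × 9.8 = 284.2 N down at 1.5 m → arm 0.2 m, τ = 284.2 × 0.2 = 56.84 N·m counterclockwise.
Net moment of existing loads = 89.14 N·m counterclockwise.
The block weighs 11 × 9.8 = 107.8 N and must supply an equal clockwise moment, so its lever arm about the fulcrum is 89.14 / 107.8 = 0.827 m.
That puts it at 1.7 + 0.827 = 2.53 m from the left end.

x ≈ 2.53 m from the left end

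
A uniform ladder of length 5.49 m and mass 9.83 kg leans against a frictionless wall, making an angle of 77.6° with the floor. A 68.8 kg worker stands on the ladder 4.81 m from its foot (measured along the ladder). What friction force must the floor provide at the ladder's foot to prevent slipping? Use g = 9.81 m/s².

Take moments about the foot of the ladder.
Ladder weight 9.83×9.81 = 96.43 N acts at 2.745 m along the ladder; its horizontal arm is 2.745·cos77.6° = 0.5894 m → τ = 56.84 N·m clockwise.
Worker: 68.8×9.81 = 674.9 N at 4.81 m → arm 1.033 m → τ = 697.2 N·m clockwise.
Wall normal N acts horizontally at the top; its moment arm is the height L sinθ = 5.49·sin77.6° = 5.362 m, counterclockwise.
Στ = 0 ⇒ N × 5.362 = 754 ⇒ N = 141 N.
ΣFx = 0: friction at the foot balances the wall's push, so f = N_wall = 141 N.

f ≈ 141 N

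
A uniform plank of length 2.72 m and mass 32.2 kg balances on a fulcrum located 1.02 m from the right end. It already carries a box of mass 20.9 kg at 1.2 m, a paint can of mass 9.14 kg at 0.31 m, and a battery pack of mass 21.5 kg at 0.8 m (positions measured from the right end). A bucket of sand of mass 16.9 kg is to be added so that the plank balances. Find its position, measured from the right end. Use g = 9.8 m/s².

Choose the fulcrum (at 1.02 m from the right end) as the axis so the support reaction has zero arm there.
Beam weight: 32.2 × 9.8 = 315.6 N down at 1.36 m → arm 0.34 m, τ = 315.6 × 0.34 = 107.3 N·m counterclockwise.
Box: 20.9 × 9.8 = 204.8 N down at 1.2 m → arm 0.18 m, τ = 204.8 × 0.18 = 36.86 N·m counterclockwise.
Paint can: 9.14 × 9.8 = 89.57 N down at 0.31 m → arm 0.71 m, τ = 89.57 × 0.71 = 63.59 N·m clockwise.
Battery pack: 21.5 × 9.8 = 210.7 N down at 0.8 m → arm 0.22 m, τ = 210.7 × 0.22 = 46.35 N·m clockwise.
Net moment of existing loads = 34.22 N·m counterclockwise.
The bucket of sand weighs 16.9 × 9.8 = 165.6 N and must supply an equal clockwise moment, so its lever arm about the fulcrum is 34.22 / 165.6 = 0.207 m.
That puts it at 1.02 − 0.207 = 0.813 m from the right end.

x ≈ 0.813 m from the right end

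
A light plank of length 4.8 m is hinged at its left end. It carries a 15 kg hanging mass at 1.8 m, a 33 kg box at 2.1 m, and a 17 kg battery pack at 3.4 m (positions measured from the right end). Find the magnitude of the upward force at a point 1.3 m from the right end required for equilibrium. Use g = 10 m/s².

Taking torques about the left end:
Hanging mass: 15 × 10 = 150 N down at 1.8 m → arm 3 m, τ = 150 × 3 = 450 N·m clockwise.
Box: 33 × 10 = 330 N down at 2.1 m → arm 2.7 m, τ = 330 × 2.7 = 891 N·m clockwise.
Battery pack: 17 × 10 = 170 N down at 3.4 m → arm 1.4 m, τ = 170 × 1.4 = 238 N·m clockwise.
Net moment of the loads = 1579 N·m clockwise.
The upward force F acts at a point 1.3 m from the right end, arm 3.5 m, giving F × 3.5 counterclockwise.
For rotational equilibrium, F × 3.5 = 1579, so F = 1579 / 3.5 = 451 N.

F ≈ 451 N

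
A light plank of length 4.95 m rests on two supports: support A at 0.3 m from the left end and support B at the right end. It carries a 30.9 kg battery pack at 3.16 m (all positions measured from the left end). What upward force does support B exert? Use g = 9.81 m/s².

Choose support A as the axis so its reaction then has zero moment arm.
Battery pack: 30.9 × 9.81 = 303.1 N down at 3.16 m → arm 2.86 m, τ = 303.1 × 2.86 = 866.9 N·m clockwise.
Net load moment about support A = 866.9 N·m clockwise.
Reaction R at support B is upward at 4.95 m, arm 4.65 m → moment R × 4.65 counterclockwise.
Setting net torque to zero: R × 4.65 = 866.9 → R = 186 N.

R_B ≈ 186 N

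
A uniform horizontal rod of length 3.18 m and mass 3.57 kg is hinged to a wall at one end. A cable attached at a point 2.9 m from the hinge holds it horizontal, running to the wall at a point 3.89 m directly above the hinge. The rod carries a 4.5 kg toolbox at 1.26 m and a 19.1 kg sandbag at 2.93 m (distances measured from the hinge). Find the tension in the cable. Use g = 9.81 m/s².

T ≈ 284 N

Choose the hinge as the axis so the unknown hinge reaction has zero arm there.
Beam weight: 3.57 × 9.81 = 35.02 N down at 1.59 m → arm 1.59 m, τ = 35.02 × 1.59 = 55.68 N·m clockwise.
Toolbox: 4.5 × 9.81 = 44.15 N down at 1.26 m → arm 1.26 m, τ = 44.15 × 1.26 = 55.63 N·m clockwise.
Sandbag: 19.1 × 9.81 = 187.4 N down at 2.93 m → arm 2.93 m, τ = 187.4 × 2.93 = 549.1 N·m clockwise.
Total clockwise load moment = 660.4 N·m.
The cable tension T acts at 2.9 m; only its component perpendicular to the rod, T sinθ, produces torque. sinθ = h/√(h²+d²) = 3.89/√(3.89²+2.9²) = 0.8017.
Balancing moments: T × 2.9 × 0.8017 = 660.4, giving T = 660.4 / 2.325 = 284 N.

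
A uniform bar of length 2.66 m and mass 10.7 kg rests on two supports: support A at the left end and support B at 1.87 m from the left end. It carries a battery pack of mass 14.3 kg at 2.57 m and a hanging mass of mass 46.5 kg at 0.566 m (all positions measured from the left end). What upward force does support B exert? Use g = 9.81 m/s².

R_B ≈ 406 N

Choose support A as the axis so its reaction then has zero moment arm.
Beam weight: 10.7 × 9.81 = 105 N down at 1.33 m → arm 1.33 m, τ = 105 × 1.33 = 139.7 N·m clockwise.
Battery pack: 14.3 × 9.81 = 140.3 N down at 2.57 m → arm 2.57 m, τ = 140.3 × 2.57 = 360.6 N·m clockwise.
Hanging mass: 46.5 × 9.81 = 456.2 N down at 0.566 m → arm 0.566 m, τ = 456.2 × 0.566 = 258.2 N·m clockwise.
Net load moment about support A = 758.5 N·m clockwise.
Reaction R at support B is upward at 1.87 m, arm 1.87 m → moment R × 1.87 counterclockwise.
For rotational equilibrium, R × 1.87 = 758.5, so R = 406 N.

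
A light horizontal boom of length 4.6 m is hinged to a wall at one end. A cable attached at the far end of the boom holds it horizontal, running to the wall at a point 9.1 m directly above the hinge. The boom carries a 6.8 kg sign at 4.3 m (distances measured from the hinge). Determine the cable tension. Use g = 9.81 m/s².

T ≈ 69.9 N

Take moments about the hinge.
Sign: 6.8 × 9.81 = 66.71 N down at 4.3 m → arm 4.3 m, τ = 66.71 × 4.3 = 286.9 N·m clockwise.
Total clockwise load moment = 286.9 N·m.
The cable tension T acts at 4.6 m; only its component perpendicular to the boom, T sinθ, produces torque. sinθ = h/√(h²+d²) = 9.1/√(9.1²+4.6²) = 0.8925.
Setting net torque to zero: T × 4.6 × 0.8925 = 286.9 → T = 286.9 / 4.105 = 69.9 N.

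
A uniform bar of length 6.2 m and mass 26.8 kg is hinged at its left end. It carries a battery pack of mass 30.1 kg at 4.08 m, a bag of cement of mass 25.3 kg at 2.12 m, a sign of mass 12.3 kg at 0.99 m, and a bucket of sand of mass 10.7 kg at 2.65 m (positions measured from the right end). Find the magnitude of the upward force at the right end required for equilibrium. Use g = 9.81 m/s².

Choose the left end as the axis so the unknown pivot reaction has zero arm there.
Beam weight: 26.8 × 9.81 = 262.9 N down at 3.1 m → arm 3.1 m, τ = 262.9 × 3.1 = 815 N·m clockwise.
Battery pack: 30.1 × 9.81 = 295.3 N down at 4.08 m → arm 2.12 m, τ = 295.3 × 2.12 = 626 N·m clockwise.
Bag of cement: 25.3 × 9.81 = 248.2 N down at 2.12 m → arm 4.08 m, τ = 248.2 × 4.08 = 1013 N·m clockwise.
Sign: 12.3 × 9.81 = 120.7 N down at 0.99 m → arm 5.21 m, τ = 120.7 × 5.21 = 628.8 N·m clockwise.
Bucket of sand: 10.7 × 9.81 = 105 N down at 2.65 m → arm 3.55 m, τ = 105 × 3.55 = 372.8 N·m clockwise.
Net moment of the loads = 3456 N·m clockwise.
The upward force F acts at the right end, arm 6.2 m, giving F × 6.2 counterclockwise.
Στ = 0 ⇒ F × 6.2 = 3456 ⇒ F = 3456 / 6.2 = 557 N.

F ≈ 557 N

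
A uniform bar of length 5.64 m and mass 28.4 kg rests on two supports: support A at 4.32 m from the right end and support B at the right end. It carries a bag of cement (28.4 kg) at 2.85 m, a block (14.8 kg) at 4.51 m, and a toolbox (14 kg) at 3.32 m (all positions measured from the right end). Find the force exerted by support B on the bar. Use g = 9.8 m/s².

Sum moments about support A (its reaction then has zero moment arm).
Beam weight: 28.4 × 9.8 = 278.3 N down at 2.82 m → arm 1.5 m, τ = 278.3 × 1.5 = 417.5 N·m clockwise.
Bag of cement: 28.4 × 9.8 = 278.3 N down at 2.85 m → arm 1.47 m, τ = 278.3 × 1.47 = 409.1 N·m clockwise.
Block: 14.8 × 9.8 = 145 N down at 4.51 m → arm 0.19 m, τ = 145 × 0.19 = 27.55 N·m counterclockwise.
Toolbox: 14 × 9.8 = 137.2 N down at 3.32 m → arm 1 m, τ = 137.2 × 1 = 137.2 N·m clockwise.
Net load moment about support A = 936.2 N·m clockwise.
Reaction R at support B is upward at 0 m, arm 4.32 m → moment R × 4.32 counterclockwise.
Setting net torque to zero: R × 4.32 = 936.2 → R = 217 N.

R_B ≈ 217 N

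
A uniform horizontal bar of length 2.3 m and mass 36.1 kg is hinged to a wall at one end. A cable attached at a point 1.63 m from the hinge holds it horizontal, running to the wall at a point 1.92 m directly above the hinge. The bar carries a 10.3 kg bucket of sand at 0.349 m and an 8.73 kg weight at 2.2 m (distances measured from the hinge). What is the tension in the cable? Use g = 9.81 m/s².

Sum moments about the hinge (the unknown hinge reaction has zero arm there).
Beam weight: 36.1 × 9.81 = 354.1 N down at 1.15 m → arm 1.15 m, τ = 354.1 × 1.15 = 407.2 N·m clockwise.
Bucket of sand: 10.3 × 9.81 = 101 N down at 0.349 m → arm 0.349 m, τ = 101 × 0.349 = 35.25 N·m clockwise.
Weight: 8.73 × 9.81 = 85.64 N down at 2.2 m → arm 2.2 m, τ = 85.64 × 2.2 = 188.4 N·m clockwise.
Total clockwise load moment = 630.9 N·m.
The cable tension T acts at 1.63 m; only its component perpendicular to the bar, T sinθ, produces torque. sinθ = h/√(h²+d²) = 1.92/√(1.92²+1.63²) = 0.7623.
Setting net torque to zero: T × 1.63 × 0.7623 = 630.9 → T = 630.9 / 1.243 = 508 N.

T ≈ 508 N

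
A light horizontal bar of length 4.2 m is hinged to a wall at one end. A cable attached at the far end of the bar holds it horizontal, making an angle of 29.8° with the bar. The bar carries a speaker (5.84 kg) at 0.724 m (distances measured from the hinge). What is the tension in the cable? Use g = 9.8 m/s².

T ≈ 19.9 N

Taking torques about the hinge:
Speaker: 5.84 × 9.8 = 57.23 N down at 0.724 m → arm 0.724 m, τ = 57.23 × 0.724 = 41.43 N·m clockwise.
Total clockwise load moment = 41.43 N·m.
The cable tension T acts at 4.2 m; only its component perpendicular to the bar, T sinθ, produces torque. sin 29.8° = 0.497.
Balancing moments: T × 4.2 × 0.497 = 41.43, giving T = 41.43 / 2.087 = 19.9 N.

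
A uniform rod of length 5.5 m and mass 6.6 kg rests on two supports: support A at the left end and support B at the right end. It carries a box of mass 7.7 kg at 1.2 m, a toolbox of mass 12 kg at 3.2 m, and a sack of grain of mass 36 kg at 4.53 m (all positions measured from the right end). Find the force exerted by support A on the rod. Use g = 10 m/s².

R_A ≈ 416 N

Sum moments about support B (its reaction then has zero moment arm).
Beam weight: 6.6 × 10 = 66 N down at 2.75 m → arm 2.75 m, τ = 66 × 2.75 = 181.5 N·m counterclockwise.
Box: 7.7 × 10 = 77 N down at 1.2 m → arm 1.2 m, τ = 77 × 1.2 = 92.4 N·m counterclockwise.
Toolbox: 12 × 10 = 120 N down at 3.2 m → arm 3.2 m, τ = 120 × 3.2 = 384 N·m counterclockwise.
Sack of grain: 36 × 10 = 360 N down at 4.53 m → arm 4.53 m, τ = 360 × 4.53 = 1631 N·m counterclockwise.
Net load moment about support B = 2289 N·m counterclockwise.
Reaction R at support A is upward at 5.5 m, arm 5.5 m → moment R × 5.5 clockwise.
Setting net torque to zero: R × 5.5 = 2289 → R = 416 N.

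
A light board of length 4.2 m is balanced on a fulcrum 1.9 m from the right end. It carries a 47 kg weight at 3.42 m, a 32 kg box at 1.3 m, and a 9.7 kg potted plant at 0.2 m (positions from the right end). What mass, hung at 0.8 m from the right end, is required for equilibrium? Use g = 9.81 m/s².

About the fulcrum (at 1.9 m from the right end):
Weight: 47 × 9.81 = 461.1 N down at 3.42 m → arm 1.52 m, τ = 461.1 × 1.52 = 700.9 N·m counterclockwise.
Box: 32 × 9.81 = 313.9 N down at 1.3 m → arm 0.6 m, τ = 313.9 × 0.6 = 188.3 N·m clockwise.
Potted plant: 9.7 × 9.81 = 95.16 N down at 0.2 m → arm 1.7 m, τ = 95.16 × 1.7 = 161.8 N·m clockwise.
Net moment of known loads = 350.8 N·m counterclockwise.
An unknown mass m at 0.8 m has arm 1.1 m; its moment is m·g·1.1 clockwise.
For rotational equilibrium, m × 9.81 × 1.1 = 350.8, so m = 350.8 / (9.81 × 1.1) = 32.5 kg.

m ≈ 32.5 kg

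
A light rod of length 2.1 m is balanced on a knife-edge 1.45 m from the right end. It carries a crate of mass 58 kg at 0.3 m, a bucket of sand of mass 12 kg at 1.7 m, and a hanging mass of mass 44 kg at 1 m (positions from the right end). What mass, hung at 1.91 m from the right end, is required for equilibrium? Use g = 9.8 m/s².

Choose the knife-edge (at 1.45 m from the right end) as the axis so the support reaction has zero arm there.
Crate: 58 × 9.8 = 568.4 N down at 0.3 m → arm 1.15 m, τ = 568.4 × 1.15 = 653.7 N·m clockwise.
Bucket of sand: 12 × 9.8 = 117.6 N down at 1.7 m → arm 0.25 m, τ = 117.6 × 0.25 = 29.4 N·m counterclockwise.
Hanging mass: 44 × 9.8 = 431.2 N down at 1 m → arm 0.45 m, τ = 431.2 × 0.45 = 194 N·m clockwise.
Net moment of known loads = 818.3 N·m clockwise.
An unknown mass m at 1.91 m has arm 0.46 m; its moment is m·g·0.46 counterclockwise.
Balancing moments: m × 9.8 × 0.46 = 818.3, giving m = 818.3 / (9.8 × 0.46) = 182 kg.

m ≈ 182 kg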